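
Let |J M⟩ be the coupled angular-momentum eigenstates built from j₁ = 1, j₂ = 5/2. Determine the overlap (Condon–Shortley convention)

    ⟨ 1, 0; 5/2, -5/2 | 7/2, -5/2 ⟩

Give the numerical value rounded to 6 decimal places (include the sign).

triangle: 0!×2!×5!/8! = 240/40320
(j±m)!: 1!×1!×0!×5!×1!×6! = 86400
prefactor² = (2J+1)×Δ×N² = 28800/7
  k=0: +1/(0!×0!×1!×0!×1!×5!) = 1/120
Σ = 1/120  ⇒  CG² = 28800/7×1/120² = 2/7
CG = +√(2/7) = +0.534522

+0.534522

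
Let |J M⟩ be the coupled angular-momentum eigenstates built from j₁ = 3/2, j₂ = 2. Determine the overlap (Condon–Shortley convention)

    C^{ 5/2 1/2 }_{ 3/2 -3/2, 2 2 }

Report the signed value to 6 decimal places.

−√(6/35) ≈ -0.414039

√[6·1!2!3!/7! · 0!3!4!0!3!2!] = √(864/35)
  +(−1)^1/∏(1,0,2,3,0,0)! = -1/12  (running -1/12)
⟨..|..⟩ = √(864/35)·(-1/12) = -0.414039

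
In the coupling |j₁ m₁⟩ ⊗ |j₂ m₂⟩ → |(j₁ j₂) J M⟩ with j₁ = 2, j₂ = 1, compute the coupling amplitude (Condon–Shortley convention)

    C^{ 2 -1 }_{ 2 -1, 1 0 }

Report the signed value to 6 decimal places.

j₁+j₂−J=1  J+j₁−j₂=3  J−j₁+j₂=1  j₁+j₂+J+1=6
(j₁±m₁, j₂±m₂, J±M) = (1,3,1,1,1,3)
P² = 3/2
sum k=0..1:
  [0] +1/6 = 1/6
  [1] −1/2 = -1/2
S = -1/3
C² = P²·S² = 1/6 ; C = -0.408248

−√(1/6) ≈ -0.408248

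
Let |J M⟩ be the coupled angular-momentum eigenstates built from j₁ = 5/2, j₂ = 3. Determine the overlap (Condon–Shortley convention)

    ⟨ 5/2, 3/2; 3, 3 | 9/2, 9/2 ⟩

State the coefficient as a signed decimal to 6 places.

−√(6/11) = -0.738549

√[10·1!4!5!/11! · 4!1!6!0!9!0!] = √(49766400/11)
  +(−1)^1/∏(1,0,0,5,4,0)! = -1/2880  (running -1/2880)
⟨..|..⟩ = √(49766400/11)·(-1/2880) = -0.738549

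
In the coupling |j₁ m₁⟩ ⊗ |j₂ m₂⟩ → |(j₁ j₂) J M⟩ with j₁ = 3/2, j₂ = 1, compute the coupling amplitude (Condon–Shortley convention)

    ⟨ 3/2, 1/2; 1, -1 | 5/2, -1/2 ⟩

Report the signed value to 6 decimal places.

j₁+j₂−J=0  J+j₁−j₂=3  J−j₁+j₂=2  j₁+j₂+J+1=6
(j₁±m₁, j₂±m₂, J±M) = (2,1,0,2,2,3)
P² = 24/5
sum k=0..0:
  [0] +1/4 = 1/4
S = 1/4
C² = P²·S² = 3/10 ; C = +0.547723

+0.547723  (= +√(3/10))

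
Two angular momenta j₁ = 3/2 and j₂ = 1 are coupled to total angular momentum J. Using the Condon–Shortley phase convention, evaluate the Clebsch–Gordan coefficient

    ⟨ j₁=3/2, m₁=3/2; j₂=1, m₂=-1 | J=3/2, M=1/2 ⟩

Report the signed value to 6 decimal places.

triangle: 1!·2!·1!/5! = 2/120
(j±m)!: 3!·0!·0!·2!·2!·1! = 24
prefactor² = (2J+1)·Δ·N² = 8/5
  k=0: +1/(0!·1!·0!·0!·2!·1!) = 1/2
Σ = 1/2  ⇒  CG² = 8/5·1/2² = 2/5
CG = +√(2/5) = +0.632456

+0.632456  (= +√(2/5))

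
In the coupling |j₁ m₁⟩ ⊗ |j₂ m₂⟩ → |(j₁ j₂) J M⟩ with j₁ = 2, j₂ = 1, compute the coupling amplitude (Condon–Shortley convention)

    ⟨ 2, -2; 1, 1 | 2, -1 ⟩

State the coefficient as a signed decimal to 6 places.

−√(1/3) ≈ -0.577350

√[5·1!3!1!/6! · 0!4!2!0!1!3!] = √(12)
  +(−1)^1/∏(1,0,3,1,0,0)! = -1/6  (running -1/6)
⟨..|..⟩ = √(12)·(-1/6) = -0.577350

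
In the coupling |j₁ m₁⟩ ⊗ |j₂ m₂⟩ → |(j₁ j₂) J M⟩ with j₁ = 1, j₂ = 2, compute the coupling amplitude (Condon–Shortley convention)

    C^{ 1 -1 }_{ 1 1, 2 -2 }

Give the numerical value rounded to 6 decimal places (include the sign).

j₁+j₂−J=2  J+j₁−j₂=0  J−j₁+j₂=2  j₁+j₂+J+1=5
(j₁±m₁, j₂±m₂, J±M) = (2,0,0,4,0,2)
P² = 48/5
sum k=0..0:
  [0] +1/4 = 1/4
S = 1/4
C² = P²·S² = 3/5 ; C = +0.774597

+0.774597  (= +√(3/5))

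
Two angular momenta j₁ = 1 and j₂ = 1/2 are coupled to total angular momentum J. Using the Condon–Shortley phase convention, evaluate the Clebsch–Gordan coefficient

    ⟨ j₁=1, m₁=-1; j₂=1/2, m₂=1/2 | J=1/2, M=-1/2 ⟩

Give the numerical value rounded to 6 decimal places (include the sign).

−√(2/3) ≈ -0.816497

√[2·1!1!0!/3! · 0!2!1!0!0!1!] = √(2/3)
  +(−1)^1/∏(1,0,1,0,0,0)! = -1  (running -1)
⟨..|..⟩ = √(2/3)·(-1) = -0.816497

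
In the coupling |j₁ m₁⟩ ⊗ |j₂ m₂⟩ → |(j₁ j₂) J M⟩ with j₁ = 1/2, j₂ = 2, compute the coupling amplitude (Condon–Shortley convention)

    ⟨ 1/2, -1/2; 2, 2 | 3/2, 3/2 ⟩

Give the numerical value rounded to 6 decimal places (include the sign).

-0.894427

triangle: 1!×0!×3!/5! = 6/120
(j±m)!: 0!×1!×4!×0!×3!×0! = 144
prefactor² = (2J+1)×Δ×N² = 144/5
  k=1: −1/(1!×0!×0!×3!×0!×0!) = -1/6
Σ = -1/6  ⇒  CG² = 144/5×(-1/6)² = 4/5
CG = −√(4/5) = -0.894427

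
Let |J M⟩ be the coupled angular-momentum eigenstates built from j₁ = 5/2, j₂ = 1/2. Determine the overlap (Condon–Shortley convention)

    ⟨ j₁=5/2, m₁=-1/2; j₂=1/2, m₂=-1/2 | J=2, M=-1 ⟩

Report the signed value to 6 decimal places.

+√(1/3) ≈ +0.577350

√[5·1!4!0!/6! · 2!3!0!1!1!3!] = √(12)
  +(−1)^0/∏(0,1,3,0,1,0)! = 1/6  (running 1/6)
⟨..|..⟩ = √(12)·(1/6) = +0.577350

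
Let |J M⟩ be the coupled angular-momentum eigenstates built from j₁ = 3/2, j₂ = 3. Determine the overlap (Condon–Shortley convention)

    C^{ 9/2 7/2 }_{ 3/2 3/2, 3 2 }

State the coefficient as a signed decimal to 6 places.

+0.816497  (= +√(2/3))

√[10·0!3!6!/10! · 3!0!5!1!8!1!] = √(345600)
  +(−1)^0/∏(0,0,0,5,3,1)! = 1/720  (running 1/720)
⟨..|..⟩ = √(345600)·(1/720) = +0.816497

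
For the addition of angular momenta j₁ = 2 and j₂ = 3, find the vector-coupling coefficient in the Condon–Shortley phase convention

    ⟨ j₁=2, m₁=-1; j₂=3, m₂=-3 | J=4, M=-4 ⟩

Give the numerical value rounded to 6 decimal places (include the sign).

j₁+j₂−J=1  J+j₁−j₂=3  J−j₁+j₂=5  j₁+j₂+J+1=10
(j₁±m₁, j₂±m₂, J±M) = (1,3,0,6,0,8)
P² = 311040
sum k=0..0:
  [0] +1/720 = 1/720
S = 1/720
C² = P²·S² = 3/5 ; C = +0.774597

+0.774597  (= +√(3/5))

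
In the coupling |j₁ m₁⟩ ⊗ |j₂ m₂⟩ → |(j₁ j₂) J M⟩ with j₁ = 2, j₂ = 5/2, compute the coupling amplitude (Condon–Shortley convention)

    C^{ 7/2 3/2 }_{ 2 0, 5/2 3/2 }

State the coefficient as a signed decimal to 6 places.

j₁+j₂−J=1  J+j₁−j₂=3  J−j₁+j₂=4  j₁+j₂+J+1=9
(j₁±m₁, j₂±m₂, J±M) = (2,2,4,1,5,2)
P² = 512/7
sum k=0..1:
  [0] +1/48 = 1/48
  [1] −1/12 = -1/12
S = -1/16
C² = P²·S² = 2/7 ; C = -0.534522

-0.534522  (= −√(2/7))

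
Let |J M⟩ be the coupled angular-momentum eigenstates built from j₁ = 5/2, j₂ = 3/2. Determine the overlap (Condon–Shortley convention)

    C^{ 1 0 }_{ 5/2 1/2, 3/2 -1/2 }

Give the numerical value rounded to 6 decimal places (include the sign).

−√(3/10) ≈ -0.547723

triangle: 3!×2!×0!/6! = 12/720
(j±m)!: 3!×2!×1!×2!×1!×1! = 24
prefactor² = (2J+1)×Δ×N² = 6/5
  k=1: −1/(1!×2!×1!×0!×1!×0!) = -1/2
Σ = -1/2  ⇒  CG² = 6/5×(-1/2)² = 3/10
CG = −√(3/10) = -0.547723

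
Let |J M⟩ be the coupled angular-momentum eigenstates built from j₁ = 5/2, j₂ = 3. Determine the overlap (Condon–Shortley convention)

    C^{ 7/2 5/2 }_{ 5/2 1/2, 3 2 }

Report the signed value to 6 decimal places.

j₁+j₂−J=2  J+j₁−j₂=3  J−j₁+j₂=4  j₁+j₂+J+1=10
(j₁±m₁, j₂±m₂, J±M) = (3,2,5,1,6,1)
P² = 4608/7
sum k=1..2:
  [1] −1/48 = -1/48
  [2] +1/72 = 1/72
S = -1/144
C² = P²·S² = 2/63 ; C = -0.178174

−√(2/63) ≈ -0.178174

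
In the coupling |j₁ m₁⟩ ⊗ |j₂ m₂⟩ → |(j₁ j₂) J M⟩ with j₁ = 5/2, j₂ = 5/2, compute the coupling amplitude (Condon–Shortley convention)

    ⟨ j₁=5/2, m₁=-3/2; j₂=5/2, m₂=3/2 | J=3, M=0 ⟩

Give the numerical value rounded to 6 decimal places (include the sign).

+0.521749

√[7·2!3!3!/9! · 1!4!4!1!3!3!] = √(144/5)
  +(−1)^1/∏(1,1,3,3,0,0)! = -1/36  (running -1/36)
  +(−1)^2/∏(2,0,2,2,1,1)! = 1/8  (running 7/72)
⟨..|..⟩ = √(144/5)·(7/72) = +0.521749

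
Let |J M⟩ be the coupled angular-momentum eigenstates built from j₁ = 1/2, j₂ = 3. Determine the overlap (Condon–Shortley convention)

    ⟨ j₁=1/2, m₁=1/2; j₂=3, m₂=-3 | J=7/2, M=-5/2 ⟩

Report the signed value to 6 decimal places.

√[8·0!1!6!/8! · 1!0!0!6!1!6!] = √(518400/7)
  +(−1)^0/∏(0,0,0,0,1,6)! = 1/720  (running 1/720)
⟨..|..⟩ = √(518400/7)·(1/720) = +0.377964

+0.377964  (= +√(1/7))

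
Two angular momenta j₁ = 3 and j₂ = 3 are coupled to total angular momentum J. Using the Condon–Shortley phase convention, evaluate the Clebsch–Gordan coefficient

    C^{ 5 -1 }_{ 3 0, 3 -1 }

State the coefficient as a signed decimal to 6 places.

triangle: 1!*5!*5!/12! = 14400/479001600
(j±m)!: 3!*3!*2!*4!*4!*6! = 29859840
prefactor² = (2J+1)*Δ*N² = 69120/7
  k=0: +1/(0!*1!*3!*2!*2!*3!) = 1/144
  k=1: −1/(1!*0!*2!*1!*3!*4!) = -1/288
Σ = 1/288  ⇒  CG² = 69120/7*1/288² = 5/42
CG = +√(5/42) = +0.345033

+0.345033  (= +√(5/42))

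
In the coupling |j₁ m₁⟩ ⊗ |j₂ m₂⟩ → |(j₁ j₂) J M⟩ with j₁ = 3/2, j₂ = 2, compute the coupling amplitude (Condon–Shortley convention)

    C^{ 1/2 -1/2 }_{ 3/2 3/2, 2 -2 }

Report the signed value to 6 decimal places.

triangle: 3!·0!·1!/5! = 6/120
(j±m)!: 3!·0!·0!·4!·0!·1! = 144
prefactor² = (2J+1)·Δ·N² = 72/5
  k=0: +1/(0!·3!·0!·0!·0!·1!) = 1/6
Σ = 1/6  ⇒  CG² = 72/5·1/6² = 2/5
CG = +√(2/5) = +0.632456

+0.632456  (= +√(2/5))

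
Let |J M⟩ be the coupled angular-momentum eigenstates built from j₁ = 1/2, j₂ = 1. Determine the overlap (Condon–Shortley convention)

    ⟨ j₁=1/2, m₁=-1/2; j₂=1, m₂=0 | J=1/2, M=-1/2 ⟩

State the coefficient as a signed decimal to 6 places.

j₁+j₂−J=1  J+j₁−j₂=0  J−j₁+j₂=1  j₁+j₂+J+1=3
(j₁±m₁, j₂±m₂, J±M) = (0,1,1,1,0,1)
P² = 1/3
sum k=1..1:
  [1] −1/1 = -1
S = -1
C² = P²·S² = 1/3 ; C = -0.577350

-0.577350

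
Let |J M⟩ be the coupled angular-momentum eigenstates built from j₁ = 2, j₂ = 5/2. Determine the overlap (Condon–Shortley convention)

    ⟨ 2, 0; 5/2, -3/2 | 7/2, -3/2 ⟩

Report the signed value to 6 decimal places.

triangle: 1!·3!·4!/9! = 144/362880
(j±m)!: 2!·2!·1!·4!·2!·5! = 23040
prefactor² = (2J+1)·Δ·N² = 512/7
  k=0: +1/(0!·1!·2!·1!·1!·3!) = 1/12
  k=1: −1/(1!·0!·1!·0!·2!·4!) = -1/48
Σ = 1/16  ⇒  CG² = 512/7·1/16² = 2/7
CG = +√(2/7) = +0.534522

+√(2/7) ≈ +0.534522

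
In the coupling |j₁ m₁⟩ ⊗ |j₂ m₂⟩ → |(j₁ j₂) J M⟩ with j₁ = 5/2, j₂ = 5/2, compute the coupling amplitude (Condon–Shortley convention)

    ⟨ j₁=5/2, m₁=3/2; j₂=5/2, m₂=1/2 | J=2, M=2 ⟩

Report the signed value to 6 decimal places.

-0.566947  (= −√(9/28))

√[5·3!2!2!/8! · 4!1!3!2!4!0!] = √(144/7)
  +(−1)^1/∏(1,2,0,2,2,0)! = -1/8  (running -1/8)
⟨..|..⟩ = √(144/7)·(-1/8) = -0.566947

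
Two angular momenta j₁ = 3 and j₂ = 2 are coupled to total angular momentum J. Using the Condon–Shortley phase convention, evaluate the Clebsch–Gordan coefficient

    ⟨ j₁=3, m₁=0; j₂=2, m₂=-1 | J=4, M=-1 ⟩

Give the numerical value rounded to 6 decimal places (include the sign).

+√(3/14) ≈ +0.462910

j₁+j₂−J=1  J+j₁−j₂=5  J−j₁+j₂=3  j₁+j₂+J+1=10
(j₁±m₁, j₂±m₂, J±M) = (3,3,1,3,3,5)
P² = 1944/7
sum k=0..1:
  [0] +1/24 = 1/24
  [1] −1/72 = -1/72
S = 1/36
C² = P²·S² = 3/14 ; C = +0.462910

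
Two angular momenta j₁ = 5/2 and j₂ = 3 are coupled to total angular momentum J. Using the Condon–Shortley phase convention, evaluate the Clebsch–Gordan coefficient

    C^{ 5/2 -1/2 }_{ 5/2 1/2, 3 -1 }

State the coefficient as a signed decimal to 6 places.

√[6·3!2!3!/9! · 3!2!2!4!2!3!] = √(288/35)
  +(−1)^0/∏(0,3,2,2,0,1)! = 1/24  (running 1/24)
  +(−1)^1/∏(1,2,1,1,1,2)! = -1/4  (running -5/24)
  +(−1)^2/∏(2,1,0,0,2,3)! = 1/24  (running -1/6)
⟨..|..⟩ = √(288/35)·(-1/6) = -0.478091

−√(8/35) = -0.478091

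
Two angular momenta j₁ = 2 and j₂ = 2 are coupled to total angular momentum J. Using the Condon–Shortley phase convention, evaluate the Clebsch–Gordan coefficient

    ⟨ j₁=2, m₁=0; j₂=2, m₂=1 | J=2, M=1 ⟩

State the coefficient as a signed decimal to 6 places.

−√(1/14) = -0.267261

triangle: 2!*2!*2!/7! = 8/5040
(j±m)!: 2!*2!*3!*1!*3!*1! = 144
prefactor² = (2J+1)*Δ*N² = 8/7
  k=1: −1/(1!*1!*1!*2!*1!*0!) = -1/2
  k=2: +1/(2!*0!*0!*1!*2!*1!) = 1/4
Σ = -1/4  ⇒  CG² = 8/7*(-1/4)² = 1/14
CG = −√(1/14) = -0.267261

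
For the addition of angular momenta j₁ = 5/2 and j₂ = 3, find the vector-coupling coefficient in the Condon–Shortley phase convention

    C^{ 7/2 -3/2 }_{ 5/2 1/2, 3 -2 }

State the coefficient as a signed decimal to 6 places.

+0.308607  (= +√(2/21))

j₁+j₂−J=2  J+j₁−j₂=3  J−j₁+j₂=4  j₁+j₂+J+1=10
(j₁±m₁, j₂±m₂, J±M) = (3,2,1,5,2,5)
P² = 1536/7
sum k=0..1:
  [0] +1/24 = 1/24
  [1] −1/48 = -1/48
S = 1/48
C² = P²·S² = 2/21 ; C = +0.308607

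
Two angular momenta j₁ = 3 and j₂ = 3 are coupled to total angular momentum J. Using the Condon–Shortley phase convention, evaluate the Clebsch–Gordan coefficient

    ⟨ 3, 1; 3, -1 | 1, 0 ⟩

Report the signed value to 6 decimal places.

j₁+j₂−J=5  J+j₁−j₂=1  J−j₁+j₂=1  j₁+j₂+J+1=8
(j₁±m₁, j₂±m₂, J±M) = (4,2,2,4,1,1)
P² = 144/7
sum k=1..2:
  [1] −1/24 = -1/24
  [2] +1/12 = 1/12
S = 1/24
C² = P²·S² = 1/28 ; C = +0.188982

+√(1/28) = +0.188982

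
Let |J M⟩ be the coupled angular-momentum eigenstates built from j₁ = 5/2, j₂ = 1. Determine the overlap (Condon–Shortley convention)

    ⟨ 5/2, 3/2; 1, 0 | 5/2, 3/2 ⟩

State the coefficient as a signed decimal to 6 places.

j₁+j₂−J=1  J+j₁−j₂=4  J−j₁+j₂=1  j₁+j₂+J+1=7
(j₁±m₁, j₂±m₂, J±M) = (4,1,1,1,4,1)
P² = 576/35
sum k=0..1:
  [0] +1/6 = 1/6
  [1] −1/24 = -1/24
S = 1/8
C² = P²·S² = 9/35 ; C = +0.507093

+√(9/35) ≈ +0.507093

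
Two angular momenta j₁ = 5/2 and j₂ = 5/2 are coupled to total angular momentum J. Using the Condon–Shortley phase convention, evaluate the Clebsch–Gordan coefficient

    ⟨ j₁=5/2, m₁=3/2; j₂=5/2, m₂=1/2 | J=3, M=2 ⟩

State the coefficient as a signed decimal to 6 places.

−√(1/12) ≈ -0.288675

triangle: 2!×3!×3!/9! = 72/362880
(j±m)!: 4!×1!×3!×2!×5!×1! = 34560
prefactor² = (2J+1)×Δ×N² = 48
  k=0: +1/(0!×2!×1!×3!×2!×0!) = 1/24
  k=1: −1/(1!×1!×0!×2!×3!×1!) = -1/12
Σ = -1/24  ⇒  CG² = 48×(-1/24)² = 1/12
CG = −√(1/12) = -0.288675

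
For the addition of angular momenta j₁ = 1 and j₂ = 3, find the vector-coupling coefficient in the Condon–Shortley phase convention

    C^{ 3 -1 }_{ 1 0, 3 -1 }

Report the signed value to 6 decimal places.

j₁+j₂−J=1  J+j₁−j₂=1  J−j₁+j₂=5  j₁+j₂+J+1=8
(j₁±m₁, j₂±m₂, J±M) = (1,1,2,4,2,4)
P² = 48
sum k=0..1:
  [0] +1/12 = 1/12
  [1] −1/24 = -1/24
S = 1/24
C² = P²·S² = 1/12 ; C = +0.288675

+0.288675  (= +√(1/12))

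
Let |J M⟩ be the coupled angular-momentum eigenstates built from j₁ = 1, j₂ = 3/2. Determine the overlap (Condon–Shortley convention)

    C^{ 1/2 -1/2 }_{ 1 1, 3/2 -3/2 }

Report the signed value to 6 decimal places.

triangle: 2!*0!*1!/4! = 2/24
(j±m)!: 2!*0!*0!*3!*0!*1! = 12
prefactor² = (2J+1)*Δ*N² = 2
  k=0: +1/(0!*2!*0!*0!*0!*1!) = 1/2
Σ = 1/2  ⇒  CG² = 2*1/2² = 1/2
CG = +√(1/2) = +0.707107

+0.707107  (= +√(1/2))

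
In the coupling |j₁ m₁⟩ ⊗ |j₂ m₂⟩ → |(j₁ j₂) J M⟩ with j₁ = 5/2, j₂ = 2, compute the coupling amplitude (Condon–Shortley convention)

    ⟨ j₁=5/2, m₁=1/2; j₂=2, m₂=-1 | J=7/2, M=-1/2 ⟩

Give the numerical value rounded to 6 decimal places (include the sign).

+0.557773  (= +√(14/45))

j₁+j₂−J=1  J+j₁−j₂=4  J−j₁+j₂=3  j₁+j₂+J+1=9
(j₁±m₁, j₂±m₂, J±M) = (3,2,1,3,3,4)
P² = 1152/35
sum k=0..1:
  [0] +1/8 = 1/8
  [1] −1/36 = -1/36
S = 7/72
C² = P²·S² = 14/45 ; C = +0.557773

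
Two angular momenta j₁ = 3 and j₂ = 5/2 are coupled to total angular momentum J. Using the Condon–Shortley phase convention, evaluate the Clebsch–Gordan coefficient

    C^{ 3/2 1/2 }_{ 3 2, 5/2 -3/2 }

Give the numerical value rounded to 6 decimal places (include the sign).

j₁+j₂−J=4  J+j₁−j₂=2  J−j₁+j₂=1  j₁+j₂+J+1=8
(j₁±m₁, j₂±m₂, J±M) = (5,1,1,4,2,1)
P² = 192/7
sum k=0..1:
  [0] +1/24 = 1/24
  [1] −1/12 = -1/12
S = -1/24
C² = P²·S² = 1/21 ; C = -0.218218

-0.218218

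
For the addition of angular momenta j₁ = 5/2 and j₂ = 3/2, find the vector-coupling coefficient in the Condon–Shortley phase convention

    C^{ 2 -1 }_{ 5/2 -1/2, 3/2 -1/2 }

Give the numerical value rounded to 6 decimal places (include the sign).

triangle: 2!×3!×1!/7! = 12/5040
(j±m)!: 2!×3!×1!×2!×1!×3! = 144
prefactor² = (2J+1)×Δ×N² = 12/7
  k=0: +1/(0!×2!×3!×1!×0!×0!) = 1/12
  k=1: −1/(1!×1!×2!×0!×1!×1!) = -1/2
Σ = -5/12  ⇒  CG² = 12/7×(-5/12)² = 25/84
CG = −√(25/84) = -0.545545

−√(25/84) ≈ -0.545545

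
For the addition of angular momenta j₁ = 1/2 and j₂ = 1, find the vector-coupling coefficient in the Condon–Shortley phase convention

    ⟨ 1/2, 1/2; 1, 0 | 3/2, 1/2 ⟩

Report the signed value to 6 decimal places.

+√(2/3) ≈ +0.816497

√[4·0!1!2!/4! · 1!0!1!1!2!1!] = √(2/3)
  +(−1)^0/∏(0,0,0,1,1,1)! = 1  (running 1)
⟨..|..⟩ = √(2/3)·(1) = +0.816497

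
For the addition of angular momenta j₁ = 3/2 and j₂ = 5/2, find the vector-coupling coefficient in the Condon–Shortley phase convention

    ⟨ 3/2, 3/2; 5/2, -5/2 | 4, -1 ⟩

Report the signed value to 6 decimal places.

√[9·0!3!5!/9! · 3!0!0!5!3!5!] = √(64800/7)
  +(−1)^0/∏(0,0,0,0,3,5)! = 1/720  (running 1/720)
⟨..|..⟩ = √(64800/7)·(1/720) = +0.133631

+√(1/56) ≈ +0.133631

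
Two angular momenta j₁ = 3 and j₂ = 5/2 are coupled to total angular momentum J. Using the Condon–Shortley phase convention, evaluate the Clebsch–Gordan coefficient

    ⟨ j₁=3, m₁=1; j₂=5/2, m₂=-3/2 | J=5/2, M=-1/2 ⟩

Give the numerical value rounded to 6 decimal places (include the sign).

triangle: 3!·3!·2!/9! = 72/362880
(j±m)!: 4!·2!·1!·4!·2!·3! = 13824
prefactor² = (2J+1)·Δ·N² = 576/35
  k=0: +1/(0!·3!·2!·1!·1!·1!) = 1/12
  k=1: −1/(1!·2!·1!·0!·2!·2!) = -1/8
Σ = -1/24  ⇒  CG² = 576/35·(-1/24)² = 1/35
CG = −√(1/35) = -0.169031

−√(1/35) = -0.169031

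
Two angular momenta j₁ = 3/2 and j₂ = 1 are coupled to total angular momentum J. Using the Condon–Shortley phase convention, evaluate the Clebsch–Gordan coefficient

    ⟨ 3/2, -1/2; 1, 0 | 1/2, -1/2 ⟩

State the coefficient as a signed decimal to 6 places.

−√(1/3) ≈ -0.577350

√[2·2!1!0!/4! · 1!2!1!1!0!1!] = √(1/3)
  +(−1)^1/∏(1,1,1,0,0,0)! = -1  (running -1)
⟨..|..⟩ = √(1/3)·(-1) = -0.577350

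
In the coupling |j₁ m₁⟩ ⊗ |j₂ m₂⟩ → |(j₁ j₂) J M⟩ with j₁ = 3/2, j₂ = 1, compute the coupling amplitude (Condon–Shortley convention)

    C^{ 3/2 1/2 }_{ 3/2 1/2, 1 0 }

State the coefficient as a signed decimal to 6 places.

√[4·1!2!1!/5! · 2!1!1!1!2!1!] = √(4/15)
  +(−1)^0/∏(0,1,1,1,1,0)! = 1  (running 1)
  +(−1)^1/∏(1,0,0,0,2,1)! = -1/2  (running 1/2)
⟨..|..⟩ = √(4/15)·(1/2) = +0.258199

+√(1/15) ≈ +0.258199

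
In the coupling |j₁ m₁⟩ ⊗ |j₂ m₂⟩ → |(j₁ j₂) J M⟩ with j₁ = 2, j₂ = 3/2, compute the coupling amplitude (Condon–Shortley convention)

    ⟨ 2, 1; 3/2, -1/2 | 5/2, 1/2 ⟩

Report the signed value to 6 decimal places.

triangle: 1!*3!*2!/7! = 12/5040
(j±m)!: 3!*1!*1!*2!*3!*2! = 144
prefactor² = (2J+1)*Δ*N² = 72/35
  k=0: +1/(0!*1!*1!*1!*2!*1!) = 1/2
  k=1: −1/(1!*0!*0!*0!*3!*2!) = -1/12
Σ = 5/12  ⇒  CG² = 72/35*5/12² = 5/14
CG = +√(5/14) = +0.597614

+√(5/14) = +0.597614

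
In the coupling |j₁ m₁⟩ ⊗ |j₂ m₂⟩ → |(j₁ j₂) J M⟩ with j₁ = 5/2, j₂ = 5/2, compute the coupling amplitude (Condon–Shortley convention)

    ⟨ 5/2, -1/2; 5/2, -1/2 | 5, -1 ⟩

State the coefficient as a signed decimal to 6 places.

triangle: 0!·5!·5!/11! = 14400/39916800
(j±m)!: 2!·3!·2!·3!·4!·6! = 2488320
prefactor² = (2J+1)·Δ·N² = 69120/7
  k=0: +1/(0!·0!·3!·2!·2!·3!) = 1/144
Σ = 1/144  ⇒  CG² = 69120/7·1/144² = 10/21
CG = +√(10/21) = +0.690066

+√(10/21) = +0.690066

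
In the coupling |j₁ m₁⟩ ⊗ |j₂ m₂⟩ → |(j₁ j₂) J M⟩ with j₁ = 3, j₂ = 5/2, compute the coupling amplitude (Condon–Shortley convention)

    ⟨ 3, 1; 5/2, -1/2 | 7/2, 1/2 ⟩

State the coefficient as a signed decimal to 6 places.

triangle: 2!·4!·3!/10! = 288/3628800
(j±m)!: 4!·2!·2!·3!·4!·3! = 82944
prefactor² = (2J+1)·Δ·N² = 9216/175
  k=0: +1/(0!·2!·2!·2!·2!·1!) = 1/16
  k=1: −1/(1!·1!·1!·1!·3!·2!) = -1/12
  k=2: +1/(2!·0!·0!·0!·4!·3!) = 1/288
Σ = -5/288  ⇒  CG² = 9216/175·(-5/288)² = 1/63
CG = −√(1/63) = -0.125988

−√(1/63) ≈ -0.125988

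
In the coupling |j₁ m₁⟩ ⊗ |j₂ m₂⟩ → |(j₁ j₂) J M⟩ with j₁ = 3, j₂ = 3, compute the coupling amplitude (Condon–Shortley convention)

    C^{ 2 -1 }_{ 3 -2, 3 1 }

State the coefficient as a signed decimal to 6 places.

√[5·4!2!2!/9! · 1!5!4!2!1!3!] = √(320/7)
  +(−1)^3/∏(3,1,2,1,0,1)! = -1/12  (running -1/12)
  +(−1)^4/∏(4,0,1,0,1,2)! = 1/48  (running -1/16)
⟨..|..⟩ = √(320/7)·(-1/16) = -0.422577

−√(5/28) = -0.422577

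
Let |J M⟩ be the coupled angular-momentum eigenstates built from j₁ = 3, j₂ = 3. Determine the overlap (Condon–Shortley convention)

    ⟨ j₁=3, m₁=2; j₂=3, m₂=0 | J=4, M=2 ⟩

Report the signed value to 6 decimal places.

+√(3/154) ≈ +0.139573

j₁+j₂−J=2  J+j₁−j₂=4  J−j₁+j₂=4  j₁+j₂+J+1=11
(j₁±m₁, j₂±m₂, J±M) = (5,1,3,3,6,2)
P² = 124416/77
sum k=0..1:
  [0] +1/72 = 1/72
  [1] −1/96 = -1/96
S = 1/288
C² = P²·S² = 3/154 ; C = +0.139573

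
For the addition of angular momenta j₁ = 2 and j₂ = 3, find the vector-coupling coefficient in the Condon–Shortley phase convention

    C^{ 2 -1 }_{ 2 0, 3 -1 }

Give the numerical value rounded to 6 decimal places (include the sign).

−√(1/7) ≈ -0.377964

triangle: 3!×1!×3!/8! = 36/40320
(j±m)!: 2!×2!×2!×4!×1!×3! = 1152
prefactor² = (2J+1)×Δ×N² = 36/7
  k=1: −1/(1!×2!×1!×1!×0!×2!) = -1/4
  k=2: +1/(2!×1!×0!×0!×1!×3!) = 1/12
Σ = -1/6  ⇒  CG² = 36/7×(-1/6)² = 1/7
CG = −√(1/7) = -0.377964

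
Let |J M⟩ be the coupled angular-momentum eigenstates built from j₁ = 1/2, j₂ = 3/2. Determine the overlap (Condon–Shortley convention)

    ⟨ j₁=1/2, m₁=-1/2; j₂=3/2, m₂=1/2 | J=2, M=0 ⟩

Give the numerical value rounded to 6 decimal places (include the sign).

√[5·0!1!3!/5! · 0!1!2!1!2!2!] = √(2)
  +(−1)^0/∏(0,0,1,2,0,1)! = 1/2  (running 1/2)
⟨..|..⟩ = √(2)·(1/2) = +0.707107

+0.707107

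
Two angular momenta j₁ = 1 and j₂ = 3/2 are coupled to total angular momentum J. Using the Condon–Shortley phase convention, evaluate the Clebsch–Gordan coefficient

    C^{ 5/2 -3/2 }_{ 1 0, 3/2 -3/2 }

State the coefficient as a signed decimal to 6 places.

triangle: 0!·2!·3!/6! = 12/720
(j±m)!: 1!·1!·0!·3!·1!·4! = 144
prefactor² = (2J+1)·Δ·N² = 72/5
  k=0: +1/(0!·0!·1!·0!·1!·3!) = 1/6
Σ = 1/6  ⇒  CG² = 72/5·1/6² = 2/5
CG = +√(2/5) = +0.632456

+√(2/5) ≈ +0.632456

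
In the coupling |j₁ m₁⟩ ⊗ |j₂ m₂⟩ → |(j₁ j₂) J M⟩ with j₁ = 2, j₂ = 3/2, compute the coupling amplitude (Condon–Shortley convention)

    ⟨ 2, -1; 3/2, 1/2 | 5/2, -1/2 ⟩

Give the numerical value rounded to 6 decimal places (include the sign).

√[6·1!3!2!/7! · 1!3!2!1!2!3!] = √(72/35)
  +(−1)^0/∏(0,1,3,2,0,0)! = 1/12  (running 1/12)
  +(−1)^1/∏(1,0,2,1,1,1)! = -1/2  (running -5/12)
⟨..|..⟩ = √(72/35)·(-5/12) = -0.597614

−√(5/14) ≈ -0.597614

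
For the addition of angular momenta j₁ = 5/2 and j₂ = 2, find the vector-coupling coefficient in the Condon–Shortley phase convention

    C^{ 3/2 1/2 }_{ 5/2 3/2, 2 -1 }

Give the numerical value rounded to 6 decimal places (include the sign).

-0.138013  (= −√(2/105))

triangle: 3!·2!·1!/7! = 12/5040
(j±m)!: 4!·1!·1!·3!·2!·1! = 288
prefactor² = (2J+1)·Δ·N² = 96/35
  k=0: +1/(0!·3!·1!·1!·1!·0!) = 1/6
  k=1: −1/(1!·2!·0!·0!·2!·1!) = -1/4
Σ = -1/12  ⇒  CG² = 96/35·(-1/12)² = 2/105
CG = −√(2/105) = -0.138013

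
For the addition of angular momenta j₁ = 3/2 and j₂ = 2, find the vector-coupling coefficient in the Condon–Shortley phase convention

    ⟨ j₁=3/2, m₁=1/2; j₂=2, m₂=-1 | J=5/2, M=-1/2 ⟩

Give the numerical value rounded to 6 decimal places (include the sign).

+0.597614  (= +√(5/14))

√[6·1!2!3!/7! · 2!1!1!3!2!3!] = √(72/35)
  +(−1)^0/∏(0,1,1,1,1,2)! = 1/2  (running 1/2)
  +(−1)^1/∏(1,0,0,0,2,3)! = -1/12  (running 5/12)
⟨..|..⟩ = √(72/35)·(5/12) = +0.597614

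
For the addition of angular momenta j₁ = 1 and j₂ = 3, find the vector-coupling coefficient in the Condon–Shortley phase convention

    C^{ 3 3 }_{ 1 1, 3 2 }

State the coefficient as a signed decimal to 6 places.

triangle: 1!·1!·5!/8! = 120/40320
(j±m)!: 2!·0!·5!·1!·6!·0! = 172800
prefactor² = (2J+1)·Δ·N² = 3600
  k=0: +1/(0!·1!·0!·5!·1!·0!) = 1/120
Σ = 1/120  ⇒  CG² = 3600·1/120² = 1/4
CG = +√(1/4) = +0.500000

+√(1/4) = +0.500000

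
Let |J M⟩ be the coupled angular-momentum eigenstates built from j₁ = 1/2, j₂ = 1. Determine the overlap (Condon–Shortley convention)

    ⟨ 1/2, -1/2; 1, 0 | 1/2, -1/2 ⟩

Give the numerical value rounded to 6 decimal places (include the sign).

j₁+j₂−J=1  J+j₁−j₂=0  J−j₁+j₂=1  j₁+j₂+J+1=3
(j₁±m₁, j₂±m₂, J±M) = (0,1,1,1,0,1)
P² = 1/3
sum k=1..1:
  [1] −1/1 = -1
S = -1
C² = P²·S² = 1/3 ; C = -0.577350

−√(1/3) ≈ -0.577350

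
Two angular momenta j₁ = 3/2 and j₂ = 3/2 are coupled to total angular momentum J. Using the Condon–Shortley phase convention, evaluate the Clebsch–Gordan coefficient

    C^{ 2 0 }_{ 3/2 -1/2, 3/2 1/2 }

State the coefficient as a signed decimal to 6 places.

j₁+j₂−J=1  J+j₁−j₂=2  J−j₁+j₂=2  j₁+j₂+J+1=6
(j₁±m₁, j₂±m₂, J±M) = (1,2,2,1,2,2)
P² = 4/9
sum k=0..1:
  [0] +1/4 = 1/4
  [1] −1/1 = -1
S = -3/4
C² = P²·S² = 1/4 ; C = -0.500000

-0.500000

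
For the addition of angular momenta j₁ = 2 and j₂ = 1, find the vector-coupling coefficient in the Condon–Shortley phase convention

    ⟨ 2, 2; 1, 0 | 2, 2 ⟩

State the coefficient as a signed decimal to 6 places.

+√(2/3) = +0.816497

triangle: 1!*3!*1!/6! = 6/720
(j±m)!: 4!*0!*1!*1!*4!*0! = 576
prefactor² = (2J+1)*Δ*N² = 24
  k=0: +1/(0!*1!*0!*1!*3!*0!) = 1/6
Σ = 1/6  ⇒  CG² = 24*1/6² = 2/3
CG = +√(2/3) = +0.816497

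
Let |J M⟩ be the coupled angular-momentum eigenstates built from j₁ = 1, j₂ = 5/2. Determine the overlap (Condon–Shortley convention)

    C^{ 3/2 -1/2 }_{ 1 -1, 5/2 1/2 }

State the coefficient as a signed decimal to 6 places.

triangle: 2!·0!·3!/6! = 12/720
(j±m)!: 0!·2!·3!·2!·1!·2! = 48
prefactor² = (2J+1)·Δ·N² = 16/5
  k=2: +1/(2!·0!·0!·1!·0!·2!) = 1/4
Σ = 1/4  ⇒  CG² = 16/5·1/4² = 1/5
CG = +√(1/5) = +0.447214

+√(1/5) ≈ +0.447214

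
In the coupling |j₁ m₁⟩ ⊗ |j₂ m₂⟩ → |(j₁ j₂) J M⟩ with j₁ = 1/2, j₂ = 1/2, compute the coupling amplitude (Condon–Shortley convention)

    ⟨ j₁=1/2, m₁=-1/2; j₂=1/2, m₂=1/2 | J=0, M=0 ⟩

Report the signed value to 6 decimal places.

j₁+j₂−J=1  J+j₁−j₂=0  J−j₁+j₂=0  j₁+j₂+J+1=2
(j₁±m₁, j₂±m₂, J±M) = (0,1,1,0,0,0)
P² = 1/2
sum k=1..1:
  [1] −1/1 = -1
S = -1
C² = P²·S² = 1/2 ; C = -0.707107

-0.707107  (= −√(1/2))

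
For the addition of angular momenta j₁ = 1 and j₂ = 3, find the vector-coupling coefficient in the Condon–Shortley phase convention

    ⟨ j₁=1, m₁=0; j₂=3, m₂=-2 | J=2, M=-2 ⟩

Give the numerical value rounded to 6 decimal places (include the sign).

-0.487950  (= −√(5/21))

triangle: 2!·0!·4!/7! = 48/5040
(j±m)!: 1!·1!·1!·5!·0!·4! = 2880
prefactor² = (2J+1)·Δ·N² = 960/7
  k=1: −1/(1!·1!·0!·0!·0!·4!) = -1/24
Σ = -1/24  ⇒  CG² = 960/7·(-1/24)² = 5/21
CG = −√(5/21) = -0.487950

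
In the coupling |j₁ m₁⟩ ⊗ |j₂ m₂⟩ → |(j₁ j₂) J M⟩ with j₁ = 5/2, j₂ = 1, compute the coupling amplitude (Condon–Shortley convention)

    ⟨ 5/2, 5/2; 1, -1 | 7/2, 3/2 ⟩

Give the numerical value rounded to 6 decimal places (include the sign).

+√(1/21) = +0.218218

j₁+j₂−J=0  J+j₁−j₂=5  J−j₁+j₂=2  j₁+j₂+J+1=8
(j₁±m₁, j₂±m₂, J±M) = (5,0,0,2,5,2)
P² = 19200/7
sum k=0..0:
  [0] +1/240 = 1/240
S = 1/240
C² = P²·S² = 1/21 ; C = +0.218218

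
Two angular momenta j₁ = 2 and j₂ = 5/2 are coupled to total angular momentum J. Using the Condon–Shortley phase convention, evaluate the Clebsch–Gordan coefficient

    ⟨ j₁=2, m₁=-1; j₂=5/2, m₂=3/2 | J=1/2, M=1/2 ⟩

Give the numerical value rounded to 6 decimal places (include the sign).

−√(4/15) ≈ -0.516398

j₁+j₂−J=4  J+j₁−j₂=0  J−j₁+j₂=1  j₁+j₂+J+1=6
(j₁±m₁, j₂±m₂, J±M) = (1,3,4,1,1,0)
P² = 48/5
sum k=3..3:
  [3] −1/6 = -1/6
S = -1/6
C² = P²·S² = 4/15 ; C = -0.516398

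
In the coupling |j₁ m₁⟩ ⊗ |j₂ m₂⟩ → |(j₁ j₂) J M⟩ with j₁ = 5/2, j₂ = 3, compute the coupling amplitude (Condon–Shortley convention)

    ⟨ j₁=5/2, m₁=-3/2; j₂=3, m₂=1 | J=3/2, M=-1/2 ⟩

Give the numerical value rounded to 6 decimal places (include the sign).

-0.483046

j₁+j₂−J=4  J+j₁−j₂=1  J−j₁+j₂=2  j₁+j₂+J+1=8
(j₁±m₁, j₂±m₂, J±M) = (1,4,4,2,1,2)
P² = 384/35
sum k=3..4:
  [3] −1/6 = -1/6
  [4] +1/48 = 1/48
S = -7/48
C² = P²·S² = 7/30 ; C = -0.483046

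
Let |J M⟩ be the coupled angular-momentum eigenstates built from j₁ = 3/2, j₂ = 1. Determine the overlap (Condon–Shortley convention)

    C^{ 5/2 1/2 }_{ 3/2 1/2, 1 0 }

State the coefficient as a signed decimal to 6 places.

j₁+j₂−J=0  J+j₁−j₂=3  J−j₁+j₂=2  j₁+j₂+J+1=6
(j₁±m₁, j₂±m₂, J±M) = (2,1,1,1,3,2)
P² = 12/5
sum k=0..0:
  [0] +1/2 = 1/2
S = 1/2
C² = P²·S² = 3/5 ; C = +0.774597

+0.774597  (= +√(3/5))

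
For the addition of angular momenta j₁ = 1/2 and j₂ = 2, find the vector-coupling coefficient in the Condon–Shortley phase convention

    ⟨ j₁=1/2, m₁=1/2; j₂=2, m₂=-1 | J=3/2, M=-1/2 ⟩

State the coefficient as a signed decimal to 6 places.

+0.774597

√[4·1!0!3!/5! · 1!0!1!3!1!2!] = √(12/5)
  +(−1)^0/∏(0,1,0,1,0,2)! = 1/2  (running 1/2)
⟨..|..⟩ = √(12/5)·(1/2) = +0.774597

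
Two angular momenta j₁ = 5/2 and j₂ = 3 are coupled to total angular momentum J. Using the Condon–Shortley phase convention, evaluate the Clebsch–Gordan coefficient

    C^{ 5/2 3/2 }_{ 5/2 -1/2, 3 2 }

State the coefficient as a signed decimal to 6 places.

+0.267261  (= +√(1/14))

√[6·3!2!3!/9! · 2!3!5!1!4!1!] = √(288/7)
  +(−1)^2/∏(2,1,1,3,1,0)! = 1/12  (running 1/12)
  +(−1)^3/∏(3,0,0,2,2,1)! = -1/24  (running 1/24)
⟨..|..⟩ = √(288/7)·(1/24) = +0.267261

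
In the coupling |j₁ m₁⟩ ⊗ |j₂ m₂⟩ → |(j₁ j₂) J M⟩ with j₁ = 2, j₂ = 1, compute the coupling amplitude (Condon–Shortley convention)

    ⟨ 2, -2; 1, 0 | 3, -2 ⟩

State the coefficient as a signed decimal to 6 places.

+0.577350  (= +√(1/3))

triangle: 0!·4!·2!/7! = 48/5040
(j±m)!: 0!·4!·1!·1!·1!·5! = 2880
prefactor² = (2J+1)·Δ·N² = 192
  k=0: +1/(0!·0!·4!·1!·0!·1!) = 1/24
Σ = 1/24  ⇒  CG² = 192·1/24² = 1/3
CG = +√(1/3) = +0.577350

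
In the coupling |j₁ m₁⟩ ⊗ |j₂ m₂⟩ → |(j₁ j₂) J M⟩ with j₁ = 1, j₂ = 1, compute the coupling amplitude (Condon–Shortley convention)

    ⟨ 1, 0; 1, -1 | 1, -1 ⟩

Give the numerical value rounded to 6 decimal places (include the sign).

+√(1/2) ≈ +0.707107

√[3·1!1!1!/4! · 1!1!0!2!0!2!] = √(1/2)
  +(−1)^0/∏(0,1,1,0,0,1)! = 1  (running 1)
⟨..|..⟩ = √(1/2)·(1) = +0.707107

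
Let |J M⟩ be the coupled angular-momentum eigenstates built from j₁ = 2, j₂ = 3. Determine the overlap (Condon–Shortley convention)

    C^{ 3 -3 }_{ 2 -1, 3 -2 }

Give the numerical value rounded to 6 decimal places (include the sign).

-0.645497  (= −√(5/12))

triangle: 2!·2!·4!/9! = 96/362880
(j±m)!: 1!·3!·1!·5!·0!·6! = 518400
prefactor² = (2J+1)·Δ·N² = 960
  k=1: −1/(1!·1!·2!·0!·0!·4!) = -1/48
Σ = -1/48  ⇒  CG² = 960·(-1/48)² = 5/12
CG = −√(5/12) = -0.645497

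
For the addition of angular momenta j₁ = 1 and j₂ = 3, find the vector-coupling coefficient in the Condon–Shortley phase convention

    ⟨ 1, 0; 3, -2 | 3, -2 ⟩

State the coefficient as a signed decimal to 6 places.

+0.577350

triangle: 1!·1!·5!/8! = 120/40320
(j±m)!: 1!·1!·1!·5!·1!·5! = 14400
prefactor² = (2J+1)·Δ·N² = 300
  k=0: +1/(0!·1!·1!·1!·0!·4!) = 1/24
  k=1: −1/(1!·0!·0!·0!·1!·5!) = -1/120
Σ = 1/30  ⇒  CG² = 300·1/30² = 1/3
CG = +√(1/3) = +0.577350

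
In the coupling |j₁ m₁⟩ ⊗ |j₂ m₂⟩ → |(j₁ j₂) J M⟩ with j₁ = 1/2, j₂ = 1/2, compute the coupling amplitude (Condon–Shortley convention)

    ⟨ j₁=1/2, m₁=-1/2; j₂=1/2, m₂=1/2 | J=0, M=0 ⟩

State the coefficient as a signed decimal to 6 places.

j₁+j₂−J=1  J+j₁−j₂=0  J−j₁+j₂=0  j₁+j₂+J+1=2
(j₁±m₁, j₂±m₂, J±M) = (0,1,1,0,0,0)
P² = 1/2
sum k=1..1:
  [1] −1/1 = -1
S = -1
C² = P²·S² = 1/2 ; C = -0.707107

-0.707107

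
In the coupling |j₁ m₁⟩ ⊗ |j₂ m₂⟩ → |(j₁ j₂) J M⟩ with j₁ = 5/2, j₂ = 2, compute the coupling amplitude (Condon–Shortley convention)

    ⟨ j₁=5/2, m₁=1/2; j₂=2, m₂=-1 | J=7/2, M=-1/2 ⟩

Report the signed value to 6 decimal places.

√[8·1!4!3!/9! · 3!2!1!3!3!4!] = √(1152/35)
  +(−1)^0/∏(0,1,2,1,2,2)! = 1/8  (running 1/8)
  +(−1)^1/∏(1,0,1,0,3,3)! = -1/36  (running 7/72)
⟨..|..⟩ = √(1152/35)·(7/72) = +0.557773

+√(14/45) = +0.557773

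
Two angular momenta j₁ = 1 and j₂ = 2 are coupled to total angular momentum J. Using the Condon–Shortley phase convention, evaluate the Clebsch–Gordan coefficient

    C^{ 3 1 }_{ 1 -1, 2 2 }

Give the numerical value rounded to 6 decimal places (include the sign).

+0.258199  (= +√(1/15))

j₁+j₂−J=0  J+j₁−j₂=2  J−j₁+j₂=4  j₁+j₂+J+1=7
(j₁±m₁, j₂±m₂, J±M) = (0,2,4,0,4,2)
P² = 768/5
sum k=0..0:
  [0] +1/48 = 1/48
S = 1/48
C² = P²·S² = 1/15 ; C = +0.258199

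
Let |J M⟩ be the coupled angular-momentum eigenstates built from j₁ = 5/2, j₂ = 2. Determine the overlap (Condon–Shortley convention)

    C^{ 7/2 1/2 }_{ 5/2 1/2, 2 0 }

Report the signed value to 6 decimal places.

+√(4/105) ≈ +0.195180

j₁+j₂−J=1  J+j₁−j₂=4  J−j₁+j₂=3  j₁+j₂+J+1=9
(j₁±m₁, j₂±m₂, J±M) = (3,2,2,2,4,3)
P² = 768/35
sum k=0..1:
  [0] +1/8 = 1/8
  [1] −1/12 = -1/12
S = 1/24
C² = P²·S² = 4/105 ; C = +0.195180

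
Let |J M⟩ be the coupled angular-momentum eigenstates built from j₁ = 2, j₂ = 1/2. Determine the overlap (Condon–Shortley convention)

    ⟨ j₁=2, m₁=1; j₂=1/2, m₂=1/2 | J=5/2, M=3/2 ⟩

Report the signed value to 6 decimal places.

√[6·0!4!1!/6! · 3!1!1!0!4!1!] = √(144/5)
  +(−1)^0/∏(0,0,1,1,3,0)! = 1/6  (running 1/6)
⟨..|..⟩ = √(144/5)·(1/6) = +0.894427

+0.894427  (= +√(4/5))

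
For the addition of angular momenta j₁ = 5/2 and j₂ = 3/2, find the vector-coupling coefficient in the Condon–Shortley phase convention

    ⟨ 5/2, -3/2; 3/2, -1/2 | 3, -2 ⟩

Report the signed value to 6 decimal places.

triangle: 1!*4!*2!/8! = 48/40320
(j±m)!: 1!*4!*1!*2!*1!*5! = 5760
prefactor² = (2J+1)*Δ*N² = 48
  k=0: +1/(0!*1!*4!*1!*0!*1!) = 1/24
  k=1: −1/(1!*0!*3!*0!*1!*2!) = -1/12
Σ = -1/24  ⇒  CG² = 48*(-1/24)² = 1/12
CG = −√(1/12) = -0.288675

−√(1/12) = -0.288675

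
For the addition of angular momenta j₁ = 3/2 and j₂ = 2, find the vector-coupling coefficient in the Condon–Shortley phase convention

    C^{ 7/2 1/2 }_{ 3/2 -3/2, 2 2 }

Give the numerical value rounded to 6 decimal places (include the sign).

+√(1/35) ≈ +0.169031

triangle: 0!×3!×4!/8! = 144/40320
(j±m)!: 0!×3!×4!×0!×4!×3! = 20736
prefactor² = (2J+1)×Δ×N² = 20736/35
  k=0: +1/(0!×0!×3!×4!×0!×0!) = 1/144
Σ = 1/144  ⇒  CG² = 20736/35×1/144² = 1/35
CG = +√(1/35) = +0.169031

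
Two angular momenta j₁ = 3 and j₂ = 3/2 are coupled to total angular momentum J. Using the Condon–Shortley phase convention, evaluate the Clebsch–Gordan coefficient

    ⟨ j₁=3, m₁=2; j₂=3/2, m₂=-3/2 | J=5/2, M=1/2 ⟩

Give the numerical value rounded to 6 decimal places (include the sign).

+0.654654

j₁+j₂−J=2  J+j₁−j₂=4  J−j₁+j₂=1  j₁+j₂+J+1=8
(j₁±m₁, j₂±m₂, J±M) = (5,1,0,3,3,2)
P² = 432/7
sum k=0..0:
  [0] +1/12 = 1/12
S = 1/12
C² = P²·S² = 3/7 ; C = +0.654654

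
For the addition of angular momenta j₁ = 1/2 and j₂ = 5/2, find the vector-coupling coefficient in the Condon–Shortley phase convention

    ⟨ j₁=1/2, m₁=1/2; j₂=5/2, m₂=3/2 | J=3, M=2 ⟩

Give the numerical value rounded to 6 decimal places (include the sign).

+√(5/6) = +0.912871

triangle: 0!·1!·5!/7! = 120/5040
(j±m)!: 1!·0!·4!·1!·5!·1! = 2880
prefactor² = (2J+1)·Δ·N² = 480
  k=0: +1/(0!·0!·0!·4!·1!·1!) = 1/24
Σ = 1/24  ⇒  CG² = 480·1/24² = 5/6
CG = +√(5/6) = +0.912871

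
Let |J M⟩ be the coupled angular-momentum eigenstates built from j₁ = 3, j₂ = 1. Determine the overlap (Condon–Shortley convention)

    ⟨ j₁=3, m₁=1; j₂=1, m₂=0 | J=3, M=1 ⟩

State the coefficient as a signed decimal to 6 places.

triangle: 1!*5!*1!/8! = 120/40320
(j±m)!: 4!*2!*1!*1!*4!*2! = 2304
prefactor² = (2J+1)*Δ*N² = 48
  k=0: +1/(0!*1!*2!*1!*3!*0!) = 1/12
  k=1: −1/(1!*0!*1!*0!*4!*1!) = -1/24
Σ = 1/24  ⇒  CG² = 48*1/24² = 1/12
CG = +√(1/12) = +0.288675

+0.288675  (= +√(1/12))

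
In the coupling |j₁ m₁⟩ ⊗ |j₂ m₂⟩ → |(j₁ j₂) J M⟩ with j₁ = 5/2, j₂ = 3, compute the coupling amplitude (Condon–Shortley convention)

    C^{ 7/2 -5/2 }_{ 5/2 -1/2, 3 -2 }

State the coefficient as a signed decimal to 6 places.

√[8·2!3!4!/10! · 2!3!1!5!1!6!] = √(4608/7)
  +(−1)^0/∏(0,2,3,1,0,3)! = 1/72  (running 1/72)
  +(−1)^1/∏(1,1,2,0,1,4)! = -1/48  (running -1/144)
⟨..|..⟩ = √(4608/7)·(-1/144) = -0.178174

−√(2/63) = -0.178174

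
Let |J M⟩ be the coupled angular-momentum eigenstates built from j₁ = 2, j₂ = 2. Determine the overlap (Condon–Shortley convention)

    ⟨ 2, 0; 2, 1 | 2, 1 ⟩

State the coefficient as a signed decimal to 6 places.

√[5·2!2!2!/7! · 2!2!3!1!3!1!] = √(8/7)
  +(−1)^1/∏(1,1,1,2,1,0)! = -1/2  (running -1/2)
  +(−1)^2/∏(2,0,0,1,2,1)! = 1/4  (running -1/4)
⟨..|..⟩ = √(8/7)·(-1/4) = -0.267261

−√(1/14) ≈ -0.267261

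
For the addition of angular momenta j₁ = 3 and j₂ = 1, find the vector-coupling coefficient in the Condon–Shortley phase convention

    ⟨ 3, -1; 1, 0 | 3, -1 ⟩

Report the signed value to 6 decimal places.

−√(1/12) = -0.288675

triangle: 1!*5!*1!/8! = 120/40320
(j±m)!: 2!*4!*1!*1!*2!*4! = 2304
prefactor² = (2J+1)*Δ*N² = 48
  k=0: +1/(0!*1!*4!*1!*1!*0!) = 1/24
  k=1: −1/(1!*0!*3!*0!*2!*1!) = -1/12
Σ = -1/24  ⇒  CG² = 48*(-1/24)² = 1/12
CG = −√(1/12) = -0.288675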